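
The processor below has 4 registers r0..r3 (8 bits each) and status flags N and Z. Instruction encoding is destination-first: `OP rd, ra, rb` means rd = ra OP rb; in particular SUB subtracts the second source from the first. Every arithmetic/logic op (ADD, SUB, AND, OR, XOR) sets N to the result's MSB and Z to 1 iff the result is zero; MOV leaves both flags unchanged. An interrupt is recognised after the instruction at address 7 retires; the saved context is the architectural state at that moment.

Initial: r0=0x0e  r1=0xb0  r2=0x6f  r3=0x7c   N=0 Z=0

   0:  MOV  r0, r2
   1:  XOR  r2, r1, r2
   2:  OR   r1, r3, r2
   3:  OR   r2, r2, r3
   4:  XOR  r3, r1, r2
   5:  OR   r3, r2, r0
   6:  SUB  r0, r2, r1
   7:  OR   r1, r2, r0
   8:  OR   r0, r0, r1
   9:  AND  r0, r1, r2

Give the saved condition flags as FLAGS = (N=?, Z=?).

FLAGS = (N=1, Z=0)

after  0: r0=0x6f r1=0xb0 r2=0x6f r3=0x7c  N=0 Z=0
after  1: r0=0x6f r1=0xb0 r2=0xdf r3=0x7c  N=1 Z=0
after  2: r0=0x6f r1=0xff r2=0xdf r3=0x7c  N=1 Z=0
after  3: r0=0x6f r1=0xff r2=0xff r3=0x7c  N=1 Z=0
after  4: r0=0x6f r1=0xff r2=0xff r3=0x00  N=0 Z=1
after  5: r0=0x6f r1=0xff r2=0xff r3=0xff  N=1 Z=0
after  6: r0=0x00 r1=0xff r2=0xff r3=0xff  N=0 Z=1
after  7: r0=0x00 r1=0xff r2=0xff r3=0xff  N=1 Z=0
-- IRQ taken; context saved, return-PC = 8 --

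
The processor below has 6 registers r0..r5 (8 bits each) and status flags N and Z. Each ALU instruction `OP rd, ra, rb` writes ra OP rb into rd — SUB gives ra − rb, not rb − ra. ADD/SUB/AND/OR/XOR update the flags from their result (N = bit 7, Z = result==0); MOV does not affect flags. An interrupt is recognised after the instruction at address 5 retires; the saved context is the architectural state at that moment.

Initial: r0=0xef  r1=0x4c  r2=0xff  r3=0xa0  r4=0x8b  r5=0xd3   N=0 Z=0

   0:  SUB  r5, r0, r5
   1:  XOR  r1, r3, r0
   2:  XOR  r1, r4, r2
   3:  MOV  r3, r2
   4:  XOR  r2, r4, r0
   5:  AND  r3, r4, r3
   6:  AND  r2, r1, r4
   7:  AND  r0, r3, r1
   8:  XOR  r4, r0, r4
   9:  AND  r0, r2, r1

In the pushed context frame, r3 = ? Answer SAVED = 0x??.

after  0: r0=0xef r1=0x4c r2=0xff r3=0xa0 r4=0x8b r5=0x1c  N=0 Z=0
after  1: r0=0xef r1=0x4f r2=0xff r3=0xa0 r4=0x8b r5=0x1c  N=0 Z=0
after  2: r0=0xef r1=0x74 r2=0xff r3=0xa0 r4=0x8b r5=0x1c  N=0 Z=0
after  3: r0=0xef r1=0x74 r2=0xff r3=0xff r4=0x8b r5=0x1c  N=0 Z=0
after  4: r0=0xef r1=0x74 r2=0x64 r3=0xff r4=0x8b r5=0x1c  N=0 Z=0
after  5: r0=0xef r1=0x74 r2=0x64 r3=0x8b r4=0x8b r5=0x1c  N=1 Z=0
-- IRQ taken; context saved, return-PC = 6 --

SAVED = 0x8b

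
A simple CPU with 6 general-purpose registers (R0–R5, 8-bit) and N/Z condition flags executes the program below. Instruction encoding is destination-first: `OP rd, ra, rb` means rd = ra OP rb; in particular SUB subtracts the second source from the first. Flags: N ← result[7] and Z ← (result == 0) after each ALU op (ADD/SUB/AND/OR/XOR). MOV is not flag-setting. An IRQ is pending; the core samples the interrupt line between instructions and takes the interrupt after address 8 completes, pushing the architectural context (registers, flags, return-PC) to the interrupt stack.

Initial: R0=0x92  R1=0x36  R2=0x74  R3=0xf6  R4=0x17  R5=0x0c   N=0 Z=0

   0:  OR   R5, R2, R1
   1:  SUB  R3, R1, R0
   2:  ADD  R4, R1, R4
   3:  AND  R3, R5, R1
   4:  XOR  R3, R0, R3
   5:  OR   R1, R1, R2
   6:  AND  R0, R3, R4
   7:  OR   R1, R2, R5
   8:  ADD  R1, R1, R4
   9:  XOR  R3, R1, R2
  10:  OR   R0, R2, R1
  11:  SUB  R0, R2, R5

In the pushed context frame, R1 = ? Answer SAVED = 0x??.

after  0: R0=0x92 R1=0x36 R2=0x74 R3=0xf6 R4=0x17 R5=0x76  N=0 Z=0
after  1: R0=0x92 R1=0x36 R2=0x74 R3=0xa4 R4=0x17 R5=0x76  N=1 Z=0
after  2: R0=0x92 R1=0x36 R2=0x74 R3=0xa4 R4=0x4d R5=0x76  N=0 Z=0
after  3: R0=0x92 R1=0x36 R2=0x74 R3=0x36 R4=0x4d R5=0x76  N=0 Z=0
after  4: R0=0x92 R1=0x36 R2=0x74 R3=0xa4 R4=0x4d R5=0x76  N=1 Z=0
after  5: R0=0x92 R1=0x76 R2=0x74 R3=0xa4 R4=0x4d R5=0x76  N=0 Z=0
after  6: R0=0x04 R1=0x76 R2=0x74 R3=0xa4 R4=0x4d R5=0x76  N=0 Z=0
after  7: R0=0x04 R1=0x76 R2=0x74 R3=0xa4 R4=0x4d R5=0x76  N=0 Z=0
after  8: R0=0x04 R1=0xc3 R2=0x74 R3=0xa4 R4=0x4d R5=0x76  N=1 Z=0
-- IRQ taken; context saved, return-PC = 9 --

SAVED = 0xc3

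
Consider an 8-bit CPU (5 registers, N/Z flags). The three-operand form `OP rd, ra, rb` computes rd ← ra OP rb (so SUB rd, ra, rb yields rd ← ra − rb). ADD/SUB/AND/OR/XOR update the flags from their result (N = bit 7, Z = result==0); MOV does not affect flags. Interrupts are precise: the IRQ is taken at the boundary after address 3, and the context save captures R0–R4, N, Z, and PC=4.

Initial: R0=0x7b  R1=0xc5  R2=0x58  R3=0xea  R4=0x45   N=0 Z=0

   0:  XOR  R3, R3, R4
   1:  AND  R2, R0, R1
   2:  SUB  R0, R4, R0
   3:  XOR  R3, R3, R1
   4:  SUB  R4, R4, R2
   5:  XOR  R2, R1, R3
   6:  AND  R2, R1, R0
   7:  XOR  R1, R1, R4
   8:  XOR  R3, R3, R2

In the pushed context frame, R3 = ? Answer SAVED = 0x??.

SAVED = 0x6a

after  0: R0=0x7b R1=0xc5 R2=0x58 R3=0xaf R4=0x45  N=1 Z=0
after  1: R0=0x7b R1=0xc5 R2=0x41 R3=0xaf R4=0x45  N=0 Z=0
after  2: R0=0xca R1=0xc5 R2=0x41 R3=0xaf R4=0x45  N=1 Z=0
after  3: R0=0xca R1=0xc5 R2=0x41 R3=0x6a R4=0x45  N=0 Z=0
-- IRQ taken; context saved, return-PC = 4 --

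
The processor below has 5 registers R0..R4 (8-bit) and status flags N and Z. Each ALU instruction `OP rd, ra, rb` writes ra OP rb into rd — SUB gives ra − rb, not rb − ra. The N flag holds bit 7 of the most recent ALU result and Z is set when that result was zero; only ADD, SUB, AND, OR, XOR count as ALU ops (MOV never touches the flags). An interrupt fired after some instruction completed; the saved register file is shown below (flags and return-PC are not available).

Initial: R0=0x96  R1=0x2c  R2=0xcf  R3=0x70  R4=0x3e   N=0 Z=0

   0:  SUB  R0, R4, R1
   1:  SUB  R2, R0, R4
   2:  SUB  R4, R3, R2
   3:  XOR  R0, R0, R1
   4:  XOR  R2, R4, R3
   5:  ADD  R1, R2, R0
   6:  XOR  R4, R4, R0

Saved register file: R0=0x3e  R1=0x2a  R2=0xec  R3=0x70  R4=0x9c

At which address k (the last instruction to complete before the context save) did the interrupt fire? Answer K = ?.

after  0: R0=0x12 R1=0x2c R2=0xcf R3=0x70 R4=0x3e  N=0 Z=0
after  1: R0=0x12 R1=0x2c R2=0xd4 R3=0x70 R4=0x3e  N=1 Z=0
after  2: R0=0x12 R1=0x2c R2=0xd4 R3=0x70 R4=0x9c  N=1 Z=0
after  3: R0=0x3e R1=0x2c R2=0xd4 R3=0x70 R4=0x9c  N=0 Z=0
after  4: R0=0x3e R1=0x2c R2=0xec R3=0x70 R4=0x9c  N=1 Z=0
after  5: R0=0x3e R1=0x2a R2=0xec R3=0x70 R4=0x9c  N=0 Z=0
-- IRQ taken; context saved, return-PC = 6 --

K = 5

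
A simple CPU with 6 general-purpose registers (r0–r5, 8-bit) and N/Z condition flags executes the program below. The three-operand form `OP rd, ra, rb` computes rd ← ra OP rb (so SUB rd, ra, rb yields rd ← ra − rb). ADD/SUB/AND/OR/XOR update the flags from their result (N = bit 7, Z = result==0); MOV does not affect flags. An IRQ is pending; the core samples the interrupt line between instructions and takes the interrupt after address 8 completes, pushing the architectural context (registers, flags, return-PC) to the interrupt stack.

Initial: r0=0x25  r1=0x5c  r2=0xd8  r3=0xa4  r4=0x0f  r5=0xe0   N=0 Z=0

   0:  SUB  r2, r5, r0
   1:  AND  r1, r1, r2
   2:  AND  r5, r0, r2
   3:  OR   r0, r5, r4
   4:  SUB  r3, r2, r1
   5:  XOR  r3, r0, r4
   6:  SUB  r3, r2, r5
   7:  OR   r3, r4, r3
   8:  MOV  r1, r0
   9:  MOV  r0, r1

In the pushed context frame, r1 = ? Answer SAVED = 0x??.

SAVED = 0x2f

after  0: r0=0x25 r1=0x5c r2=0xbb r3=0xa4 r4=0x0f r5=0xe0  N=1 Z=0
after  1: r0=0x25 r1=0x18 r2=0xbb r3=0xa4 r4=0x0f r5=0xe0  N=0 Z=0
after  2: r0=0x25 r1=0x18 r2=0xbb r3=0xa4 r4=0x0f r5=0x21  N=0 Z=0
after  3: r0=0x2f r1=0x18 r2=0xbb r3=0xa4 r4=0x0f r5=0x21  N=0 Z=0
after  4: r0=0x2f r1=0x18 r2=0xbb r3=0xa3 r4=0x0f r5=0x21  N=1 Z=0
after  5: r0=0x2f r1=0x18 r2=0xbb r3=0x20 r4=0x0f r5=0x21  N=0 Z=0
after  6: r0=0x2f r1=0x18 r2=0xbb r3=0x9a r4=0x0f r5=0x21  N=1 Z=0
after  7: r0=0x2f r1=0x18 r2=0xbb r3=0x9f r4=0x0f r5=0x21  N=1 Z=0
after  8: r0=0x2f r1=0x2f r2=0xbb r3=0x9f r4=0x0f r5=0x21  N=1 Z=0
-- IRQ taken; context saved, return-PC = 9 --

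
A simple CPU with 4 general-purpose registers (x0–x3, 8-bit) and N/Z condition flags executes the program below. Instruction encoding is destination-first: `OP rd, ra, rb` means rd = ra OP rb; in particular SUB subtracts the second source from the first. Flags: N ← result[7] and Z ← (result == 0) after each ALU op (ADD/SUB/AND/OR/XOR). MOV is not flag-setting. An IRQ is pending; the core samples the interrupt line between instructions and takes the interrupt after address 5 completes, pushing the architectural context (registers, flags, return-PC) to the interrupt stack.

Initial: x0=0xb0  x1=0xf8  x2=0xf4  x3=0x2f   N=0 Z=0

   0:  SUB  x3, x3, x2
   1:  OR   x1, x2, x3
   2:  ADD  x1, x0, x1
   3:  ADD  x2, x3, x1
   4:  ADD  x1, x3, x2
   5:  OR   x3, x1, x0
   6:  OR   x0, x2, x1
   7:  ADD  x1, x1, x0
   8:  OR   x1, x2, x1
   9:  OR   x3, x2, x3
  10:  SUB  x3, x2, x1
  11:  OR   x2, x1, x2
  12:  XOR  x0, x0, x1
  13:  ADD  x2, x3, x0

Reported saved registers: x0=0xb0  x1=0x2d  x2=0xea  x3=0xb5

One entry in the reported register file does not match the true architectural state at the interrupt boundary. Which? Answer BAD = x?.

BAD = x1

after  0: x0=0xb0 x1=0xf8 x2=0xf4 x3=0x3b  N=0 Z=0
after  1: x0=0xb0 x1=0xff x2=0xf4 x3=0x3b  N=1 Z=0
after  2: x0=0xb0 x1=0xaf x2=0xf4 x3=0x3b  N=1 Z=0
after  3: x0=0xb0 x1=0xaf x2=0xea x3=0x3b  N=1 Z=0
after  4: x0=0xb0 x1=0x25 x2=0xea x3=0x3b  N=0 Z=0
after  5: x0=0xb0 x1=0x25 x2=0xea x3=0xb5  N=1 Z=0
-- IRQ taken; context saved, return-PC = 6 --
mismatch: x1: reported 0x2d vs actual 0x25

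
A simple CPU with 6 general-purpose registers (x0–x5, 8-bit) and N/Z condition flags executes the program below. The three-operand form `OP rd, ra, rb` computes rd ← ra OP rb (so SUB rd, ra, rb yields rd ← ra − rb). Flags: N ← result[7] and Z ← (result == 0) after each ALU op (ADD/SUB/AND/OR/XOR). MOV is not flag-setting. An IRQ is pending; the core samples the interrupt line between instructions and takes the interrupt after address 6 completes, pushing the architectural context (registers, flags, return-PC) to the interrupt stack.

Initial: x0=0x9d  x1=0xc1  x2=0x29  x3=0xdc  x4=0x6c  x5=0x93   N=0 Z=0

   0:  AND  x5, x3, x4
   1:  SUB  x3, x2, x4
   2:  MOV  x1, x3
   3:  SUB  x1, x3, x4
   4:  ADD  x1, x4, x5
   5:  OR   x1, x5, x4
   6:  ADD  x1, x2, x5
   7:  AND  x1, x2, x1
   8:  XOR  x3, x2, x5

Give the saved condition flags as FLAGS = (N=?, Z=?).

FLAGS = (N=0, Z=0)

after  0: x0=0x9d x1=0xc1 x2=0x29 x3=0xdc x4=0x6c x5=0x4c  N=0 Z=0
after  1: x0=0x9d x1=0xc1 x2=0x29 x3=0xbd x4=0x6c x5=0x4c  N=1 Z=0
after  2: x0=0x9d x1=0xbd x2=0x29 x3=0xbd x4=0x6c x5=0x4c  N=1 Z=0
after  3: x0=0x9d x1=0x51 x2=0x29 x3=0xbd x4=0x6c x5=0x4c  N=0 Z=0
after  4: x0=0x9d x1=0xb8 x2=0x29 x3=0xbd x4=0x6c x5=0x4c  N=1 Z=0
after  5: x0=0x9d x1=0x6c x2=0x29 x3=0xbd x4=0x6c x5=0x4c  N=0 Z=0
after  6: x0=0x9d x1=0x75 x2=0x29 x3=0xbd x4=0x6c x5=0x4c  N=0 Z=0
-- IRQ taken; context saved, return-PC = 7 --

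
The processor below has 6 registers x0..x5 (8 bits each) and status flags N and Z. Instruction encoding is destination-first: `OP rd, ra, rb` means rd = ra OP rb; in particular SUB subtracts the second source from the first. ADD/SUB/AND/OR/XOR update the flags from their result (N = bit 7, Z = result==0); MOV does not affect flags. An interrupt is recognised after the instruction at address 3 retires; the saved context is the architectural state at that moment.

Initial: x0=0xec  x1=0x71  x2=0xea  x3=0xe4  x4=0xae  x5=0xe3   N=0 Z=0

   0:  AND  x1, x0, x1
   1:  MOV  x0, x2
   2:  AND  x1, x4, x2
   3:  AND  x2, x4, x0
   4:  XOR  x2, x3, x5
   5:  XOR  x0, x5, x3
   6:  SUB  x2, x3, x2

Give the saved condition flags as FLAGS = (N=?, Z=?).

FLAGS = (N=1, Z=0)

after  0: x0=0xec x1=0x60 x2=0xea x3=0xe4 x4=0xae x5=0xe3  N=0 Z=0
after  1: x0=0xea x1=0x60 x2=0xea x3=0xe4 x4=0xae x5=0xe3  N=0 Z=0
after  2: x0=0xea x1=0xaa x2=0xea x3=0xe4 x4=0xae x5=0xe3  N=1 Z=0
after  3: x0=0xea x1=0xaa x2=0xaa x3=0xe4 x4=0xae x5=0xe3  N=1 Z=0
-- IRQ taken; context saved, return-PC = 4 --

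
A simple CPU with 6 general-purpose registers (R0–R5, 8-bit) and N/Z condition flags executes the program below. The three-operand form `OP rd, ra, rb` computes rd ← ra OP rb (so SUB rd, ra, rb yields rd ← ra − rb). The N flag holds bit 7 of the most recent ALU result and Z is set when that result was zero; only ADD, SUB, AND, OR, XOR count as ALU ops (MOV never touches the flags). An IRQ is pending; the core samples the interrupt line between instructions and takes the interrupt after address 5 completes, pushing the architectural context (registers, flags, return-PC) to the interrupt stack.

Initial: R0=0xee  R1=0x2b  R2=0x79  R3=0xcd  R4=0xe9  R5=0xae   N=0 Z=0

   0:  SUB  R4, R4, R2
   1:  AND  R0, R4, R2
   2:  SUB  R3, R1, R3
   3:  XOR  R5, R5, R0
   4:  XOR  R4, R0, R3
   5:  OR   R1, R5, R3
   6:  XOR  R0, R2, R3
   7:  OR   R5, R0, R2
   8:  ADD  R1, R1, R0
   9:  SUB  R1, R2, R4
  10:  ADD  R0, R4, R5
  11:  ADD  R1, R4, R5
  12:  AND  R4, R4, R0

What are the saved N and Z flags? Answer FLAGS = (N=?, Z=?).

after  0: R0=0xee R1=0x2b R2=0x79 R3=0xcd R4=0x70 R5=0xae  N=0 Z=0
after  1: R0=0x70 R1=0x2b R2=0x79 R3=0xcd R4=0x70 R5=0xae  N=0 Z=0
after  2: R0=0x70 R1=0x2b R2=0x79 R3=0x5e R4=0x70 R5=0xae  N=0 Z=0
after  3: R0=0x70 R1=0x2b R2=0x79 R3=0x5e R4=0x70 R5=0xde  N=1 Z=0
after  4: R0=0x70 R1=0x2b R2=0x79 R3=0x5e R4=0x2e R5=0xde  N=0 Z=0
after  5: R0=0x70 R1=0xde R2=0x79 R3=0x5e R4=0x2e R5=0xde  N=1 Z=0
-- IRQ taken; context saved, return-PC = 6 --

FLAGS = (N=1, Z=0)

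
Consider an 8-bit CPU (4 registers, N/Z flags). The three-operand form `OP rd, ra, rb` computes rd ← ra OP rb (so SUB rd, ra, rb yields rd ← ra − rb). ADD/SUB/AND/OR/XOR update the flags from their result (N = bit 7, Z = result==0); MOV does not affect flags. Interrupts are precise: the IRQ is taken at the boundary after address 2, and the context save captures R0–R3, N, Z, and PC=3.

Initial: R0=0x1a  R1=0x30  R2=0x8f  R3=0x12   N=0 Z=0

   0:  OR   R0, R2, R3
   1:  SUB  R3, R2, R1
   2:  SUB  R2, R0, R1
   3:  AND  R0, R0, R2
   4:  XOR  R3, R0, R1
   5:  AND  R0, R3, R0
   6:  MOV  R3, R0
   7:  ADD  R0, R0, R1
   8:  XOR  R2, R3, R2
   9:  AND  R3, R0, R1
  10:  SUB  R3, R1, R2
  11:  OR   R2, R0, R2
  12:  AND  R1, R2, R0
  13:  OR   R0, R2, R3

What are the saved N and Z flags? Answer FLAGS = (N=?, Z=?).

FLAGS = (N=0, Z=0)

after  0: R0=0x9f R1=0x30 R2=0x8f R3=0x12  N=1 Z=0
after  1: R0=0x9f R1=0x30 R2=0x8f R3=0x5f  N=0 Z=0
after  2: R0=0x9f R1=0x30 R2=0x6f R3=0x5f  N=0 Z=0
-- IRQ taken; context saved, return-PC = 3 --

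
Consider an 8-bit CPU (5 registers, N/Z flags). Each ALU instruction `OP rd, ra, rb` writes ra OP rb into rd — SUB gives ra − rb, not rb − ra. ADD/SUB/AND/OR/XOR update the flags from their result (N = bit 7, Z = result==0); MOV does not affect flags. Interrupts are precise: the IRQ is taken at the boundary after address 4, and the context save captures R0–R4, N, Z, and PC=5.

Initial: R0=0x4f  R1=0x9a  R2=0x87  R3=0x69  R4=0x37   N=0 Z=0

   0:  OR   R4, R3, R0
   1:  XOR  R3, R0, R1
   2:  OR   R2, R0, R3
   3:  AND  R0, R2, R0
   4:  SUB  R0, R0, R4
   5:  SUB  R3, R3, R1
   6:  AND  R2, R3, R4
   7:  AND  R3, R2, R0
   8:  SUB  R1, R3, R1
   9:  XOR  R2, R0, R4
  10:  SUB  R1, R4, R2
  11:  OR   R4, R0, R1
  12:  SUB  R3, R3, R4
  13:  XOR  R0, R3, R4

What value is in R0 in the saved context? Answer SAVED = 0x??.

after  0: R0=0x4f R1=0x9a R2=0x87 R3=0x69 R4=0x6f  N=0 Z=0
after  1: R0=0x4f R1=0x9a R2=0x87 R3=0xd5 R4=0x6f  N=1 Z=0
after  2: R0=0x4f R1=0x9a R2=0xdf R3=0xd5 R4=0x6f  N=1 Z=0
after  3: R0=0x4f R1=0x9a R2=0xdf R3=0xd5 R4=0x6f  N=0 Z=0
after  4: R0=0xe0 R1=0x9a R2=0xdf R3=0xd5 R4=0x6f  N=1 Z=0
-- IRQ taken; context saved, return-PC = 5 --

SAVED = 0xe0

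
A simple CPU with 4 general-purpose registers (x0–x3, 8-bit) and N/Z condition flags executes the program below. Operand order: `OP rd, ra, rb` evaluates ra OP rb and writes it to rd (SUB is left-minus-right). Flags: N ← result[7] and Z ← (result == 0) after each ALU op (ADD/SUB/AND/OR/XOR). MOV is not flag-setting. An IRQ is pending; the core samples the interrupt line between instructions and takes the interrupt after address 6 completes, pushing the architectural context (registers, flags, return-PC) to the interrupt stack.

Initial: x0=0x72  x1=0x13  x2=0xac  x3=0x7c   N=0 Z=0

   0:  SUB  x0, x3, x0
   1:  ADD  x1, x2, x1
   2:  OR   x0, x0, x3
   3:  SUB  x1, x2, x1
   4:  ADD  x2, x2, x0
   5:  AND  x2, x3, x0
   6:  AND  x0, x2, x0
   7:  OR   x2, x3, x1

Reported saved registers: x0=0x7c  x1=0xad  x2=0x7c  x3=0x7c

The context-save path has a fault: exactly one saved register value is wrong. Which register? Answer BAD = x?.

after  0: x0=0x0a x1=0x13 x2=0xac x3=0x7c  N=0 Z=0
after  1: x0=0x0a x1=0xbf x2=0xac x3=0x7c  N=1 Z=0
after  2: x0=0x7e x1=0xbf x2=0xac x3=0x7c  N=0 Z=0
after  3: x0=0x7e x1=0xed x2=0xac x3=0x7c  N=1 Z=0
after  4: x0=0x7e x1=0xed x2=0x2a x3=0x7c  N=0 Z=0
after  5: x0=0x7e x1=0xed x2=0x7c x3=0x7c  N=0 Z=0
after  6: x0=0x7c x1=0xed x2=0x7c x3=0x7c  N=0 Z=0
-- IRQ taken; context saved, return-PC = 7 --
mismatch: x1: reported 0xad vs actual 0xed

BAD = x1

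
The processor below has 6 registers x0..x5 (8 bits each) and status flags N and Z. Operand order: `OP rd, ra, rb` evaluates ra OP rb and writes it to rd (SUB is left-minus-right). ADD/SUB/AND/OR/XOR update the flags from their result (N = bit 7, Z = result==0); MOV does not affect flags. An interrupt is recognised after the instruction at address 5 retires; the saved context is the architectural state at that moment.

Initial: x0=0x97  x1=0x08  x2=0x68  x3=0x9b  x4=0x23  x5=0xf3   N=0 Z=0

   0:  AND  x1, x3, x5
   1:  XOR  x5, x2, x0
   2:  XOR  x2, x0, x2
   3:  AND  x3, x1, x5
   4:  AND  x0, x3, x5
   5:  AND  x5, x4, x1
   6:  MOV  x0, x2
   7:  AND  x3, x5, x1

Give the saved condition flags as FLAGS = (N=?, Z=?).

FLAGS = (N=0, Z=0)

after  0: x0=0x97 x1=0x93 x2=0x68 x3=0x9b x4=0x23 x5=0xf3  N=1 Z=0
after  1: x0=0x97 x1=0x93 x2=0x68 x3=0x9b x4=0x23 x5=0xff  N=1 Z=0
after  2: x0=0x97 x1=0x93 x2=0xff x3=0x9b x4=0x23 x5=0xff  N=1 Z=0
after  3: x0=0x97 x1=0x93 x2=0xff x3=0x93 x4=0x23 x5=0xff  N=1 Z=0
after  4: x0=0x93 x1=0x93 x2=0xff x3=0x93 x4=0x23 x5=0xff  N=1 Z=0
after  5: x0=0x93 x1=0x93 x2=0xff x3=0x93 x4=0x23 x5=0x03  N=0 Z=0
-- IRQ taken; context saved, return-PC = 6 --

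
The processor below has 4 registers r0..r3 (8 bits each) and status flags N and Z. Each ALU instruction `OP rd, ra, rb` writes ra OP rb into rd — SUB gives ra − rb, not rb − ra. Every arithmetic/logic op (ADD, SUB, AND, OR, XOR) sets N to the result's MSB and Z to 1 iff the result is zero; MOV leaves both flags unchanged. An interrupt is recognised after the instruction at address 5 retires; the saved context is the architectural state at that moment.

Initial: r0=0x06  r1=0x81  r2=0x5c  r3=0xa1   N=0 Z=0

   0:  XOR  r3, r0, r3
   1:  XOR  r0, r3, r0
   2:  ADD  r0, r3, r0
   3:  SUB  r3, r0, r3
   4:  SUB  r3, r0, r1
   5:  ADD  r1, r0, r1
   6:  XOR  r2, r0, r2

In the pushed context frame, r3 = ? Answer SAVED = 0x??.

after  0: r0=0x06 r1=0x81 r2=0x5c r3=0xa7  N=1 Z=0
after  1: r0=0xa1 r1=0x81 r2=0x5c r3=0xa7  N=1 Z=0
after  2: r0=0x48 r1=0x81 r2=0x5c r3=0xa7  N=0 Z=0
after  3: r0=0x48 r1=0x81 r2=0x5c r3=0xa1  N=1 Z=0
after  4: r0=0x48 r1=0x81 r2=0x5c r3=0xc7  N=1 Z=0
after  5: r0=0x48 r1=0xc9 r2=0x5c r3=0xc7  N=1 Z=0
-- IRQ taken; context saved, return-PC = 6 --

SAVED = 0xc7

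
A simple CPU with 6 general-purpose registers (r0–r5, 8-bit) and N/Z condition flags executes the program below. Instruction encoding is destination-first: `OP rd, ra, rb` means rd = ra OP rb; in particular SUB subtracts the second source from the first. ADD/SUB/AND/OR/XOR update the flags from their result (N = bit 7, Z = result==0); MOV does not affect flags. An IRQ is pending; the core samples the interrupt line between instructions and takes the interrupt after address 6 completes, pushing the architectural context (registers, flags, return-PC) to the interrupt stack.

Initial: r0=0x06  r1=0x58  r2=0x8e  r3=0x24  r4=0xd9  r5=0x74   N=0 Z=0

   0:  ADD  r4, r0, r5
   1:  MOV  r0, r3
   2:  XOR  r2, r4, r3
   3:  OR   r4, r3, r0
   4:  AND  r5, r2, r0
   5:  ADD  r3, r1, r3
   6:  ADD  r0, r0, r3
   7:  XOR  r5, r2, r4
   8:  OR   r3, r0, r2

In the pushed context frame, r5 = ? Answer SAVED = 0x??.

after  0: r0=0x06 r1=0x58 r2=0x8e r3=0x24 r4=0x7a r5=0x74  N=0 Z=0
after  1: r0=0x24 r1=0x58 r2=0x8e r3=0x24 r4=0x7a r5=0x74  N=0 Z=0
after  2: r0=0x24 r1=0x58 r2=0x5e r3=0x24 r4=0x7a r5=0x74  N=0 Z=0
after  3: r0=0x24 r1=0x58 r2=0x5e r3=0x24 r4=0x24 r5=0x74  N=0 Z=0
after  4: r0=0x24 r1=0x58 r2=0x5e r3=0x24 r4=0x24 r5=0x04  N=0 Z=0
after  5: r0=0x24 r1=0x58 r2=0x5e r3=0x7c r4=0x24 r5=0x04  N=0 Z=0
after  6: r0=0xa0 r1=0x58 r2=0x5e r3=0x7c r4=0x24 r5=0x04  N=1 Z=0
-- IRQ taken; context saved, return-PC = 7 --

SAVED = 0x04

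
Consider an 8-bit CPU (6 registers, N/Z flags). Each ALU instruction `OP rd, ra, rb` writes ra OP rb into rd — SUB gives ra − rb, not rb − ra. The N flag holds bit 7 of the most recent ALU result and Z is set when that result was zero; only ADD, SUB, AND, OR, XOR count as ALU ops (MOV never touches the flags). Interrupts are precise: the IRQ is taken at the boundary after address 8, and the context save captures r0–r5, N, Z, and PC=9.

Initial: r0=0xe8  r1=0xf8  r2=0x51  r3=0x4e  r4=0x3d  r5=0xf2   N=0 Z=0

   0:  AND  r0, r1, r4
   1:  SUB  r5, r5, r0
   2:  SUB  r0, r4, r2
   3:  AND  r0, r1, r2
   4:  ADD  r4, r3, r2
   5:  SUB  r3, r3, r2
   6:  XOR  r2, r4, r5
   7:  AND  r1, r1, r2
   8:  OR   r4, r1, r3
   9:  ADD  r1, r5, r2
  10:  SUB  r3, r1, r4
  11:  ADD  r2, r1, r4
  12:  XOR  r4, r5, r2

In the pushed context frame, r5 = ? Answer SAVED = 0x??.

after  0: r0=0x38 r1=0xf8 r2=0x51 r3=0x4e r4=0x3d r5=0xf2  N=0 Z=0
after  1: r0=0x38 r1=0xf8 r2=0x51 r3=0x4e r4=0x3d r5=0xba  N=1 Z=0
after  2: r0=0xec r1=0xf8 r2=0x51 r3=0x4e r4=0x3d r5=0xba  N=1 Z=0
after  3: r0=0x50 r1=0xf8 r2=0x51 r3=0x4e r4=0x3d r5=0xba  N=0 Z=0
after  4: r0=0x50 r1=0xf8 r2=0x51 r3=0x4e r4=0x9f r5=0xba  N=1 Z=0
after  5: r0=0x50 r1=0xf8 r2=0x51 r3=0xfd r4=0x9f r5=0xba  N=1 Z=0
after  6: r0=0x50 r1=0xf8 r2=0x25 r3=0xfd r4=0x9f r5=0xba  N=0 Z=0
after  7: r0=0x50 r1=0x20 r2=0x25 r3=0xfd r4=0x9f r5=0xba  N=0 Z=0
after  8: r0=0x50 r1=0x20 r2=0x25 r3=0xfd r4=0xfd r5=0xba  N=1 Z=0
-- IRQ taken; context saved, return-PC = 9 --

SAVED = 0xba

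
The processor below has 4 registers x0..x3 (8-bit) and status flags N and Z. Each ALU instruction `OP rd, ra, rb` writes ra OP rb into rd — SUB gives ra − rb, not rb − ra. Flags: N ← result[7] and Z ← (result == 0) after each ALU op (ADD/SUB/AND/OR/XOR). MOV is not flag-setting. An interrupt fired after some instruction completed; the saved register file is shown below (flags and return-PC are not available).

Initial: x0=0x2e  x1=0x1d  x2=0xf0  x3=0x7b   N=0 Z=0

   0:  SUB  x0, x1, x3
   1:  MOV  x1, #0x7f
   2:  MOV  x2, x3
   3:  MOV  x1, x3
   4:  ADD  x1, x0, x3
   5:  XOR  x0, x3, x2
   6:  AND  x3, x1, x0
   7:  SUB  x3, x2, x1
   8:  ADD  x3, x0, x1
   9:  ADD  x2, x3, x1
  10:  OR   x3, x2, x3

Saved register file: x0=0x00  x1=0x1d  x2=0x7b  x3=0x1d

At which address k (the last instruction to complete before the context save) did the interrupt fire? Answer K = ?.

K = 8

after  0: x0=0xa2 x1=0x1d x2=0xf0 x3=0x7b  N=1 Z=0
after  1: x0=0xa2 x1=0x7f x2=0xf0 x3=0x7b  N=1 Z=0
after  2: x0=0xa2 x1=0x7f x2=0x7b x3=0x7b  N=1 Z=0
after  3: x0=0xa2 x1=0x7b x2=0x7b x3=0x7b  N=1 Z=0
after  4: x0=0xa2 x1=0x1d x2=0x7b x3=0x7b  N=0 Z=0
after  5: x0=0x00 x1=0x1d x2=0x7b x3=0x7b  N=0 Z=1
after  6: x0=0x00 x1=0x1d x2=0x7b x3=0x00  N=0 Z=1
after  7: x0=0x00 x1=0x1d x2=0x7b x3=0x5e  N=0 Z=0
after  8: x0=0x00 x1=0x1d x2=0x7b x3=0x1d  N=0 Z=0
-- IRQ taken; context saved, return-PC = 9 --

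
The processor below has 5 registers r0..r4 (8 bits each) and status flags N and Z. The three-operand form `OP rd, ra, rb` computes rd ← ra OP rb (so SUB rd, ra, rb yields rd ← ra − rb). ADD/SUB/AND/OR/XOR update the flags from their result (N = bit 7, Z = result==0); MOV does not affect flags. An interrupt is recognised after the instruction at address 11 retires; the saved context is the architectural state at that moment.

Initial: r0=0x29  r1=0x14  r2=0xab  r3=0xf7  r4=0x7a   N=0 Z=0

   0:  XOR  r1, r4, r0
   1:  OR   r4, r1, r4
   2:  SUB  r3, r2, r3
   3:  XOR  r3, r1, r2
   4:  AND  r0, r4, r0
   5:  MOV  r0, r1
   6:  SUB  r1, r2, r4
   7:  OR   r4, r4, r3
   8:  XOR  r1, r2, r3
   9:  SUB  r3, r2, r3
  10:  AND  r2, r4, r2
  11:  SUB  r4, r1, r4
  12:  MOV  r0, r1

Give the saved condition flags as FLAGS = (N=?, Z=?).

after  0: r0=0x29 r1=0x53 r2=0xab r3=0xf7 r4=0x7a  N=0 Z=0
after  1: r0=0x29 r1=0x53 r2=0xab r3=0xf7 r4=0x7b  N=0 Z=0
after  2: r0=0x29 r1=0x53 r2=0xab r3=0xb4 r4=0x7b  N=1 Z=0
after  3: r0=0x29 r1=0x53 r2=0xab r3=0xf8 r4=0x7b  N=1 Z=0
after  4: r0=0x29 r1=0x53 r2=0xab r3=0xf8 r4=0x7b  N=0 Z=0
after  5: r0=0x53 r1=0x53 r2=0xab r3=0xf8 r4=0x7b  N=0 Z=0
after  6: r0=0x53 r1=0x30 r2=0xab r3=0xf8 r4=0x7b  N=0 Z=0
after  7: r0=0x53 r1=0x30 r2=0xab r3=0xf8 r4=0xfb  N=1 Z=0
after  8: r0=0x53 r1=0x53 r2=0xab r3=0xf8 r4=0xfb  N=0 Z=0
after  9: r0=0x53 r1=0x53 r2=0xab r3=0xb3 r4=0xfb  N=1 Z=0
after 10: r0=0x53 r1=0x53 r2=0xab r3=0xb3 r4=0xfb  N=1 Z=0
after 11: r0=0x53 r1=0x53 r2=0xab r3=0xb3 r4=0x58  N=0 Z=0
-- IRQ taken; context saved, return-PC = 12 --

FLAGS = (N=0, Z=0)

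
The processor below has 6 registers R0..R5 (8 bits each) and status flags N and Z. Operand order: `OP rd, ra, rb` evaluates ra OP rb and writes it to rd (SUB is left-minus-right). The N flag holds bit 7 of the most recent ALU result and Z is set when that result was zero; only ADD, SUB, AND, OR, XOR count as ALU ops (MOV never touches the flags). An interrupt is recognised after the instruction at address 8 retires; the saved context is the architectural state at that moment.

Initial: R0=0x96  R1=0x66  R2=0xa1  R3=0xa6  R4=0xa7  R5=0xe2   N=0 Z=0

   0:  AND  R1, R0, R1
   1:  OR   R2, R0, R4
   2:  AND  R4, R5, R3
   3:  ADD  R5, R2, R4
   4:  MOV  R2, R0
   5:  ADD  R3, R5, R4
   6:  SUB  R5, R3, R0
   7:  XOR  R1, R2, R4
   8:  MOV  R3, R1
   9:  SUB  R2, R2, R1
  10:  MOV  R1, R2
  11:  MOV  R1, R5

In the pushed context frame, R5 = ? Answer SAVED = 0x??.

after  0: R0=0x96 R1=0x06 R2=0xa1 R3=0xa6 R4=0xa7 R5=0xe2  N=0 Z=0
after  1: R0=0x96 R1=0x06 R2=0xb7 R3=0xa6 R4=0xa7 R5=0xe2  N=1 Z=0
after  2: R0=0x96 R1=0x06 R2=0xb7 R3=0xa6 R4=0xa2 R5=0xe2  N=1 Z=0
after  3: R0=0x96 R1=0x06 R2=0xb7 R3=0xa6 R4=0xa2 R5=0x59  N=0 Z=0
after  4: R0=0x96 R1=0x06 R2=0x96 R3=0xa6 R4=0xa2 R5=0x59  N=0 Z=0
after  5: R0=0x96 R1=0x06 R2=0x96 R3=0xfb R4=0xa2 R5=0x59  N=1 Z=0
after  6: R0=0x96 R1=0x06 R2=0x96 R3=0xfb R4=0xa2 R5=0x65  N=0 Z=0
after  7: R0=0x96 R1=0x34 R2=0x96 R3=0xfb R4=0xa2 R5=0x65  N=0 Z=0
after  8: R0=0x96 R1=0x34 R2=0x96 R3=0x34 R4=0xa2 R5=0x65  N=0 Z=0
-- IRQ taken; context saved, return-PC = 9 --

SAVED = 0x65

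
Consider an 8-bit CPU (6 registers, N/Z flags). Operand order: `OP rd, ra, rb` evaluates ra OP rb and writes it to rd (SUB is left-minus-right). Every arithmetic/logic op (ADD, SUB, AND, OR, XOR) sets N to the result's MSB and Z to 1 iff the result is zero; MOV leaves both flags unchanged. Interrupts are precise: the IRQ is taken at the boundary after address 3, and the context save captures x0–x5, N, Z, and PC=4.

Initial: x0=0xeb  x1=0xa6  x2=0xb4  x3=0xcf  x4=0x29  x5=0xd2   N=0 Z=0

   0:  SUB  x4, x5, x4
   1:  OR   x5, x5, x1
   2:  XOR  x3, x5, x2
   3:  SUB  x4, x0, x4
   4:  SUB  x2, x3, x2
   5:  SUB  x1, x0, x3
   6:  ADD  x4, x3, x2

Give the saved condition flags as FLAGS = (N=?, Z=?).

FLAGS = (N=0, Z=0)

after  0: x0=0xeb x1=0xa6 x2=0xb4 x3=0xcf x4=0xa9 x5=0xd2  N=1 Z=0
after  1: x0=0xeb x1=0xa6 x2=0xb4 x3=0xcf x4=0xa9 x5=0xf6  N=1 Z=0
after  2: x0=0xeb x1=0xa6 x2=0xb4 x3=0x42 x4=0xa9 x5=0xf6  N=0 Z=0
after  3: x0=0xeb x1=0xa6 x2=0xb4 x3=0x42 x4=0x42 x5=0xf6  N=0 Z=0
-- IRQ taken; context saved, return-PC = 4 --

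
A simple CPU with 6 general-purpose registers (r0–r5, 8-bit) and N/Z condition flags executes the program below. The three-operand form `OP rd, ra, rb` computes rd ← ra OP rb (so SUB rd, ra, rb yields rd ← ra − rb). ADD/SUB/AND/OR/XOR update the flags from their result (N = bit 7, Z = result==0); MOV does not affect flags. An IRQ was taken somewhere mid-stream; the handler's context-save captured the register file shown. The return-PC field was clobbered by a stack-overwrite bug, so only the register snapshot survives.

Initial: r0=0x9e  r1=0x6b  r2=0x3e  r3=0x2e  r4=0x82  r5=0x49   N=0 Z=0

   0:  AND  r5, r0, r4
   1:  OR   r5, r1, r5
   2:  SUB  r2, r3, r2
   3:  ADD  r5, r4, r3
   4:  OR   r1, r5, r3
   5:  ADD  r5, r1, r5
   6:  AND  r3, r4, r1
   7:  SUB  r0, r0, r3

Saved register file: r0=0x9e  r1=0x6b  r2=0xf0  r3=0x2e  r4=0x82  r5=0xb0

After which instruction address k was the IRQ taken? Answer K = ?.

K = 3

after  0: r0=0x9e r1=0x6b r2=0x3e r3=0x2e r4=0x82 r5=0x82  N=1 Z=0
after  1: r0=0x9e r1=0x6b r2=0x3e r3=0x2e r4=0x82 r5=0xeb  N=1 Z=0
after  2: r0=0x9e r1=0x6b r2=0xf0 r3=0x2e r4=0x82 r5=0xeb  N=1 Z=0
after  3: r0=0x9e r1=0x6b r2=0xf0 r3=0x2e r4=0x82 r5=0xb0  N=1 Z=0
-- IRQ taken; context saved, return-PC = 4 --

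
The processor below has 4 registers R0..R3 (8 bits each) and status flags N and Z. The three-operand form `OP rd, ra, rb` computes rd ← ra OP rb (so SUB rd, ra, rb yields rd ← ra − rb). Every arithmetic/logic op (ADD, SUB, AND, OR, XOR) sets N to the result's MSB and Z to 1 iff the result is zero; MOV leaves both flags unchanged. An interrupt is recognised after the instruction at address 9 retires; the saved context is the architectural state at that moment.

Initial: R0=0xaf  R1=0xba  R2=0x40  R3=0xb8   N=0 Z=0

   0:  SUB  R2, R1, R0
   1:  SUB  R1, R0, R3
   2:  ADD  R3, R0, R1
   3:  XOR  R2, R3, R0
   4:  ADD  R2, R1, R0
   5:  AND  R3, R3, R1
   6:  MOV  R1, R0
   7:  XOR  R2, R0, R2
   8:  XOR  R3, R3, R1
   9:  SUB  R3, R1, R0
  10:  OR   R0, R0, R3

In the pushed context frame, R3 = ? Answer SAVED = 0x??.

SAVED = 0x00

after  0: R0=0xaf R1=0xba R2=0x0b R3=0xb8  N=0 Z=0
after  1: R0=0xaf R1=0xf7 R2=0x0b R3=0xb8  N=1 Z=0
after  2: R0=0xaf R1=0xf7 R2=0x0b R3=0xa6  N=1 Z=0
after  3: R0=0xaf R1=0xf7 R2=0x09 R3=0xa6  N=0 Z=0
after  4: R0=0xaf R1=0xf7 R2=0xa6 R3=0xa6  N=1 Z=0
after  5: R0=0xaf R1=0xf7 R2=0xa6 R3=0xa6  N=1 Z=0
after  6: R0=0xaf R1=0xaf R2=0xa6 R3=0xa6  N=1 Z=0
after  7: R0=0xaf R1=0xaf R2=0x09 R3=0xa6  N=0 Z=0
after  8: R0=0xaf R1=0xaf R2=0x09 R3=0x09  N=0 Z=0
after  9: R0=0xaf R1=0xaf R2=0x09 R3=0x00  N=0 Z=1
-- IRQ taken; context saved, return-PC = 10 --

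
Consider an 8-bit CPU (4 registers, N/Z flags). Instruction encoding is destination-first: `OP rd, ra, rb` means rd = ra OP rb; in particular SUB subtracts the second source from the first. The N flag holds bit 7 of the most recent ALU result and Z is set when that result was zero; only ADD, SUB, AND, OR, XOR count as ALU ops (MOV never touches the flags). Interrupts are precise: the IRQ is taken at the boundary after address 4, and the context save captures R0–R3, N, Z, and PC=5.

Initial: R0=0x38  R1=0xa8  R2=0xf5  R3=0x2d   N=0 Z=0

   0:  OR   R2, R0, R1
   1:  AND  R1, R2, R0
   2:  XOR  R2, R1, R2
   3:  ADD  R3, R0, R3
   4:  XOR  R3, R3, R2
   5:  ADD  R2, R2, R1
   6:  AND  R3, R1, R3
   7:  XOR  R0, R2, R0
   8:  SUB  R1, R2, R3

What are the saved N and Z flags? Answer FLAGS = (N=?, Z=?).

after  0: R0=0x38 R1=0xa8 R2=0xb8 R3=0x2d  N=1 Z=0
after  1: R0=0x38 R1=0x38 R2=0xb8 R3=0x2d  N=0 Z=0
after  2: R0=0x38 R1=0x38 R2=0x80 R3=0x2d  N=1 Z=0
after  3: R0=0x38 R1=0x38 R2=0x80 R3=0x65  N=0 Z=0
after  4: R0=0x38 R1=0x38 R2=0x80 R3=0xe5  N=1 Z=0
-- IRQ taken; context saved, return-PC = 5 --

FLAGS = (N=1, Z=0)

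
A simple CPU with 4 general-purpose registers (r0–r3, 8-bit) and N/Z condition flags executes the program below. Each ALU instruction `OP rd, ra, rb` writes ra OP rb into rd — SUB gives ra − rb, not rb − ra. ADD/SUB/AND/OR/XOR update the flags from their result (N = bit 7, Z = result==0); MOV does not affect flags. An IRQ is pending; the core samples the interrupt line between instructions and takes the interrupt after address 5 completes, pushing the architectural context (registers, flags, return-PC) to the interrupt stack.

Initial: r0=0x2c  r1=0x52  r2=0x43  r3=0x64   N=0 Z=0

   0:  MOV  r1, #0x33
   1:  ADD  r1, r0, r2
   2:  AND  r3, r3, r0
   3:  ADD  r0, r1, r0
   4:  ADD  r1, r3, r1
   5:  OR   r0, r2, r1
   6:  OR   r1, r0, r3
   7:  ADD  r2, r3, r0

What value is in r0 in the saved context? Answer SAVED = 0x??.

after  0: r0=0x2c r1=0x33 r2=0x43 r3=0x64  N=0 Z=0
after  1: r0=0x2c r1=0x6f r2=0x43 r3=0x64  N=0 Z=0
after  2: r0=0x2c r1=0x6f r2=0x43 r3=0x24  N=0 Z=0
after  3: r0=0x9b r1=0x6f r2=0x43 r3=0x24  N=1 Z=0
after  4: r0=0x9b r1=0x93 r2=0x43 r3=0x24  N=1 Z=0
after  5: r0=0xd3 r1=0x93 r2=0x43 r3=0x24  N=1 Z=0
-- IRQ taken; context saved, return-PC = 6 --

SAVED = 0xd3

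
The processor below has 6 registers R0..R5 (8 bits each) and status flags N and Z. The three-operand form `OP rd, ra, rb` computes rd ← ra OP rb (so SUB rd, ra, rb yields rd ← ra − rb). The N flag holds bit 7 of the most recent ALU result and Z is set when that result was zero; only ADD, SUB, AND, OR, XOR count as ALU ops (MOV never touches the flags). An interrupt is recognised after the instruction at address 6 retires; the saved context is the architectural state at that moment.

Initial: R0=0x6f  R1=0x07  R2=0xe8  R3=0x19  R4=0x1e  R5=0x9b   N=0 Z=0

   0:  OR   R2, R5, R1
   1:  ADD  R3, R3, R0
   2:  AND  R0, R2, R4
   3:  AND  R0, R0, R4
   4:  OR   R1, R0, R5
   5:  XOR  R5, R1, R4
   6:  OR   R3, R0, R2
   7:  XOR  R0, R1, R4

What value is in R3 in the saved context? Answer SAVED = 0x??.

after  0: R0=0x6f R1=0x07 R2=0x9f R3=0x19 R4=0x1e R5=0x9b  N=1 Z=0
after  1: R0=0x6f R1=0x07 R2=0x9f R3=0x88 R4=0x1e R5=0x9b  N=1 Z=0
after  2: R0=0x1e R1=0x07 R2=0x9f R3=0x88 R4=0x1e R5=0x9b  N=0 Z=0
after  3: R0=0x1e R1=0x07 R2=0x9f R3=0x88 R4=0x1e R5=0x9b  N=0 Z=0
after  4: R0=0x1e R1=0x9f R2=0x9f R3=0x88 R4=0x1e R5=0x9b  N=1 Z=0
after  5: R0=0x1e R1=0x9f R2=0x9f R3=0x88 R4=0x1e R5=0x81  N=1 Z=0
after  6: R0=0x1e R1=0x9f R2=0x9f R3=0x9f R4=0x1e R5=0x81  N=1 Z=0
-- IRQ taken; context saved, return-PC = 7 --

SAVED = 0x9f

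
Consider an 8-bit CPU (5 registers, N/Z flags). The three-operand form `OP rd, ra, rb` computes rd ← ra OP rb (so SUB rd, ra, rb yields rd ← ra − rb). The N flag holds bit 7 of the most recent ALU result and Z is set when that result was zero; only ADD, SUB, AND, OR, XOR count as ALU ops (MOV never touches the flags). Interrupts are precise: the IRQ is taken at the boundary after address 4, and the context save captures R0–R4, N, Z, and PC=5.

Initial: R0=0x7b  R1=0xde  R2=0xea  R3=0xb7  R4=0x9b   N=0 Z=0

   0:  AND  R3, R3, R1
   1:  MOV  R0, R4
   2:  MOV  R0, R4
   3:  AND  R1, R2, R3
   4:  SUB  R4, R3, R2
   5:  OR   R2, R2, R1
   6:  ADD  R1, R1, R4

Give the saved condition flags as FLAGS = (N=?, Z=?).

after  0: R0=0x7b R1=0xde R2=0xea R3=0x96 R4=0x9b  N=1 Z=0
after  1: R0=0x9b R1=0xde R2=0xea R3=0x96 R4=0x9b  N=1 Z=0
after  2: R0=0x9b R1=0xde R2=0xea R3=0x96 R4=0x9b  N=1 Z=0
after  3: R0=0x9b R1=0x82 R2=0xea R3=0x96 R4=0x9b  N=1 Z=0
after  4: R0=0x9b R1=0x82 R2=0xea R3=0x96 R4=0xac  N=1 Z=0
-- IRQ taken; context saved, return-PC = 5 --

FLAGS = (N=1, Z=0)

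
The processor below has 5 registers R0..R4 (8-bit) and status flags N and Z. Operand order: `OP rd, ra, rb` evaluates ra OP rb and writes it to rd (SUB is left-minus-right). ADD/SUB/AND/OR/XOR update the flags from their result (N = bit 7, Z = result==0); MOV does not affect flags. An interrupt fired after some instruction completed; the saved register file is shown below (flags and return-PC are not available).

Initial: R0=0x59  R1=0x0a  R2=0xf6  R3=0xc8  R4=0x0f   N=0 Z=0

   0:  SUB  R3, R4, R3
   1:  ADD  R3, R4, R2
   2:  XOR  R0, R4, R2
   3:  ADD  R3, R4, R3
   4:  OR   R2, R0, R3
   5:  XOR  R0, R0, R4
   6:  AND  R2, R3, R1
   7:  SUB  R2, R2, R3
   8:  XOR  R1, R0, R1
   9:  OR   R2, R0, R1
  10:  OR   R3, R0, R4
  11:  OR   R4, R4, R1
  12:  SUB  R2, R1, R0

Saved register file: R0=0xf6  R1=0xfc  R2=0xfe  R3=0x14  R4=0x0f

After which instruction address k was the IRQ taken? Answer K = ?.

K = 9

after  0: R0=0x59 R1=0x0a R2=0xf6 R3=0x47 R4=0x0f  N=0 Z=0
after  1: R0=0x59 R1=0x0a R2=0xf6 R3=0x05 R4=0x0f  N=0 Z=0
after  2: R0=0xf9 R1=0x0a R2=0xf6 R3=0x05 R4=0x0f  N=1 Z=0
after  3: R0=0xf9 R1=0x0a R2=0xf6 R3=0x14 R4=0x0f  N=0 Z=0
after  4: R0=0xf9 R1=0x0a R2=0xfd R3=0x14 R4=0x0f  N=1 Z=0
after  5: R0=0xf6 R1=0x0a R2=0xfd R3=0x14 R4=0x0f  N=1 Z=0
after  6: R0=0xf6 R1=0x0a R2=0x00 R3=0x14 R4=0x0f  N=0 Z=1
after  7: R0=0xf6 R1=0x0a R2=0xec R3=0x14 R4=0x0f  N=1 Z=0
after  8: R0=0xf6 R1=0xfc R2=0xec R3=0x14 R4=0x0f  N=1 Z=0
after  9: R0=0xf6 R1=0xfc R2=0xfe R3=0x14 R4=0x0f  N=1 Z=0
-- IRQ taken; context saved, return-PC = 10 --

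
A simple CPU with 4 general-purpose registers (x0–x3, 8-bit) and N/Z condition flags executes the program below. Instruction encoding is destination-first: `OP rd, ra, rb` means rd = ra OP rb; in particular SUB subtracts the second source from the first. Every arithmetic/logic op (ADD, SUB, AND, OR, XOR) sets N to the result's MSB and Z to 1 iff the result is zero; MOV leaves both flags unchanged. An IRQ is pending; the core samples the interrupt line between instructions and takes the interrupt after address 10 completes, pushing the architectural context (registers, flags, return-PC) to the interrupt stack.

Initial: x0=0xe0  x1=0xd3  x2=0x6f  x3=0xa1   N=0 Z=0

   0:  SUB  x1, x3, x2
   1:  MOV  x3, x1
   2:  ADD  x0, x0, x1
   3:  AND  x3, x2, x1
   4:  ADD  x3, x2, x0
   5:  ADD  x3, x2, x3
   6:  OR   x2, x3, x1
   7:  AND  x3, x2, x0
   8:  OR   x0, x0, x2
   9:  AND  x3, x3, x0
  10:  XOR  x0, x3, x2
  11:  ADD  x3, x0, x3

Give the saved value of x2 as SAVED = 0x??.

after  0: x0=0xe0 x1=0x32 x2=0x6f x3=0xa1  N=0 Z=0
after  1: x0=0xe0 x1=0x32 x2=0x6f x3=0x32  N=0 Z=0
after  2: x0=0x12 x1=0x32 x2=0x6f x3=0x32  N=0 Z=0
after  3: x0=0x12 x1=0x32 x2=0x6f x3=0x22  N=0 Z=0
after  4: x0=0x12 x1=0x32 x2=0x6f x3=0x81  N=1 Z=0
after  5: x0=0x12 x1=0x32 x2=0x6f x3=0xf0  N=1 Z=0
after  6: x0=0x12 x1=0x32 x2=0xf2 x3=0xf0  N=1 Z=0
after  7: x0=0x12 x1=0x32 x2=0xf2 x3=0x12  N=0 Z=0
after  8: x0=0xf2 x1=0x32 x2=0xf2 x3=0x12  N=1 Z=0
after  9: x0=0xf2 x1=0x32 x2=0xf2 x3=0x12  N=0 Z=0
after 10: x0=0xe0 x1=0x32 x2=0xf2 x3=0x12  N=1 Z=0
-- IRQ taken; context saved, return-PC = 11 --

SAVED = 0xf2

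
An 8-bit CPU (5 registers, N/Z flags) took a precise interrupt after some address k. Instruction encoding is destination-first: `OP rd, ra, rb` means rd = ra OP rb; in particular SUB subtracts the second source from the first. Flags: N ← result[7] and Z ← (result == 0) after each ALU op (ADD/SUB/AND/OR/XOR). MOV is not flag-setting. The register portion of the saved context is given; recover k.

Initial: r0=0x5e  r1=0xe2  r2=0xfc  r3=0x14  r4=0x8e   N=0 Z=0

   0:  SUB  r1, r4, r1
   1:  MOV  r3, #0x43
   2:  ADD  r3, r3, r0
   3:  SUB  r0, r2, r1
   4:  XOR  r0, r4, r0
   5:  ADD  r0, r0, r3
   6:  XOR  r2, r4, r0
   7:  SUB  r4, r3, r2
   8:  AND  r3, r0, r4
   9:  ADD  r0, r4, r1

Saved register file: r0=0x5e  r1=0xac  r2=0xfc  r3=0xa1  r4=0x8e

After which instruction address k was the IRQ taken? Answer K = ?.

K = 2

after  0: r0=0x5e r1=0xac r2=0xfc r3=0x14 r4=0x8e  N=1 Z=0
after  1: r0=0x5e r1=0xac r2=0xfc r3=0x43 r4=0x8e  N=1 Z=0
after  2: r0=0x5e r1=0xac r2=0xfc r3=0xa1 r4=0x8e  N=1 Z=0
-- IRQ taken; context saved, return-PC = 3 --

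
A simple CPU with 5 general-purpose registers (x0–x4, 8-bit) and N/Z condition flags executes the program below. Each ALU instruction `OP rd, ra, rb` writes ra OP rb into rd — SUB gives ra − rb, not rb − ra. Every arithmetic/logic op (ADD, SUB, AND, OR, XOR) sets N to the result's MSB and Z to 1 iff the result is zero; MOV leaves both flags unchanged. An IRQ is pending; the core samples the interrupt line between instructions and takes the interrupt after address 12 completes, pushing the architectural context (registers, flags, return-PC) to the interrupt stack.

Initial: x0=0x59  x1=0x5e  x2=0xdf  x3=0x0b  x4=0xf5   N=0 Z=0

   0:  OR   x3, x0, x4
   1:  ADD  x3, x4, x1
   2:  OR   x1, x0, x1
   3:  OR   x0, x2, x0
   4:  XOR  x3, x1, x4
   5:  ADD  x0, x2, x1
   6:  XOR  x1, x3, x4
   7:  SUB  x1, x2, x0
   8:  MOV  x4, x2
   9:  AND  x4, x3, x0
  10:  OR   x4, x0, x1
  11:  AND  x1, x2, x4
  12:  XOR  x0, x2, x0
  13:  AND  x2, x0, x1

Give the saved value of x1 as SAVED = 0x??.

after  0: x0=0x59 x1=0x5e x2=0xdf x3=0xfd x4=0xf5  N=1 Z=0
after  1: x0=0x59 x1=0x5e x2=0xdf x3=0x53 x4=0xf5  N=0 Z=0
after  2: x0=0x59 x1=0x5f x2=0xdf x3=0x53 x4=0xf5  N=0 Z=0
after  3: x0=0xdf x1=0x5f x2=0xdf x3=0x53 x4=0xf5  N=1 Z=0
after  4: x0=0xdf x1=0x5f x2=0xdf x3=0xaa x4=0xf5  N=1 Z=0
after  5: x0=0x3e x1=0x5f x2=0xdf x3=0xaa x4=0xf5  N=0 Z=0
after  6: x0=0x3e x1=0x5f x2=0xdf x3=0xaa x4=0xf5  N=0 Z=0
after  7: x0=0x3e x1=0xa1 x2=0xdf x3=0xaa x4=0xf5  N=1 Z=0
after  8: x0=0x3e x1=0xa1 x2=0xdf x3=0xaa x4=0xdf  N=1 Z=0
after  9: x0=0x3e x1=0xa1 x2=0xdf x3=0xaa x4=0x2a  N=0 Z=0
after 10: x0=0x3e x1=0xa1 x2=0xdf x3=0xaa x4=0xbf  N=1 Z=0
after 11: x0=0x3e x1=0x9f x2=0xdf x3=0xaa x4=0xbf  N=1 Z=0
after 12: x0=0xe1 x1=0x9f x2=0xdf x3=0xaa x4=0xbf  N=1 Z=0
-- IRQ taken; context saved, return-PC = 13 --

SAVED = 0x9f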